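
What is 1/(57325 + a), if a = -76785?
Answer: -1/19460 ≈ -5.1387e-5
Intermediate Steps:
1/(57325 + a) = 1/(57325 - 76785) = 1/(-19460) = -1/19460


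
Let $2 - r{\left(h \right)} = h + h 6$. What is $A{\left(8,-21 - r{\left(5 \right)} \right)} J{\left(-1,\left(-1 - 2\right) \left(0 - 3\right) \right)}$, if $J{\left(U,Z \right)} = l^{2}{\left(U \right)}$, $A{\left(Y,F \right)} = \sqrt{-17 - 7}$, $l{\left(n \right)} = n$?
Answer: $2 i \sqrt{6} \approx 4.899 i$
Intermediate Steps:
$r{\left(h \right)} = 2 - 7 h$ ($r{\left(h \right)} = 2 - \left(h + h 6\right) = 2 - \left(h + 6 h\right) = 2 - 7 h$)
$A{\left(Y,F \right)} = 2 i \sqrt{6}$ ($A{\left(Y,F \right)} = \sqrt{-24} = 2 i \sqrt{6}$)
$J{\left(U,Z \right)} = U^{2}$
$A{\left(8,-21 - r{\left(5 \right)} \right)} J{\left(-1,\left(-1 - 2\right) \left(0 - 3\right) \right)} = 2 i \sqrt{6} \left(-1\right)^{2} = 2 i \sqrt{6} \cdot 1 = 2 i \sqrt{6}$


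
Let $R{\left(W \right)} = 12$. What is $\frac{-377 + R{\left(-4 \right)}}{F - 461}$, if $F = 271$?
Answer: $\frac{73}{38} \approx 1.9211$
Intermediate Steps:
$\frac{-377 + R{\left(-4 \right)}}{F - 461} = \frac{-377 + 12}{271 - 461} = - \frac{365}{-190} = \left(-365\right) \left(- \frac{1}{190}\right) = \frac{73}{38}$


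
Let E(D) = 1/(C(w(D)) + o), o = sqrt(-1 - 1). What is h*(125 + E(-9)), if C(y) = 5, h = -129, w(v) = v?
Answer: 129*(-125*sqrt(2) + 626*I)/(sqrt(2) - 5*I) ≈ -16149.0 + 6.7568*I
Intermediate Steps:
o = I*sqrt(2) (o = sqrt(-2) = I*sqrt(2) ≈ 1.4142*I)
E(D) = 1/(5 + I*sqrt(2))
h*(125 + E(-9)) = -129*(125 + (5/27 - I*sqrt(2)/27)) = -129*(3380/27 - I*sqrt(2)/27) = -145340/9 + 43*I*sqrt(2)/9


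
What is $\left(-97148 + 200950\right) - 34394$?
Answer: $69408$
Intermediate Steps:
$\left(-97148 + 200950\right) - 34394 = 103802 - 34394 = 69408$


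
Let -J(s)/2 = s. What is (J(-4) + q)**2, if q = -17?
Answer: 81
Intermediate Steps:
J(s) = -2*s
(J(-4) + q)**2 = (-2*(-4) - 17)**2 = (8 - 17)**2 = (-9)**2 = 81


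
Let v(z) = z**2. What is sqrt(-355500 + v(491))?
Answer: I*sqrt(114419) ≈ 338.26*I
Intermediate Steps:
sqrt(-355500 + v(491)) = sqrt(-355500 + 491**2) = sqrt(-355500 + 241081) = sqrt(-114419) = I*sqrt(114419)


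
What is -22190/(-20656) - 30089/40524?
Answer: 34713647/104632968 ≈ 0.33177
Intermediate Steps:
-22190/(-20656) - 30089/40524 = -22190*(-1/20656) - 30089*1/40524 = 11095/10328 - 30089/40524 = 34713647/104632968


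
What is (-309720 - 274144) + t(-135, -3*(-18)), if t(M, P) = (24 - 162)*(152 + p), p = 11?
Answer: -606358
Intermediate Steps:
t(M, P) = -22494 (t(M, P) = (24 - 162)*(152 + 11) = -138*163 = -22494)
(-309720 - 274144) + t(-135, -3*(-18)) = (-309720 - 274144) - 22494 = -583864 - 22494 = -606358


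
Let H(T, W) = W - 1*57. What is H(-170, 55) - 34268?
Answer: -34270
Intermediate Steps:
H(T, W) = -57 + W (H(T, W) = W - 57 = -57 + W)
H(-170, 55) - 34268 = (-57 + 55) - 34268 = -2 - 34268 = -34270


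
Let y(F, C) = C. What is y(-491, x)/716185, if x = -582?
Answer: -582/716185 ≈ -0.00081264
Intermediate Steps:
y(-491, x)/716185 = -582/716185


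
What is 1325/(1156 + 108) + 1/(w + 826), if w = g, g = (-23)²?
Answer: 1796639/1712720 ≈ 1.0490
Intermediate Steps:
g = 529
w = 529
1325/(1156 + 108) + 1/(w + 826) = 1325/(1156 + 108) + 1/(529 + 826) = 1325/1264 + 1/1355 = 1796639/1712720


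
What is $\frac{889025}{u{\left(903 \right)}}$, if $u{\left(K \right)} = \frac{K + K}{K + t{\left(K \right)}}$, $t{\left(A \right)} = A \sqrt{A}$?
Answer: $\frac{889025}{2} + \frac{889025 \sqrt{903}}{2} \approx 1.3802 \cdot 10^{7}$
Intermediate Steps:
$t{\left(A \right)} = A^{\frac{3}{2}}$
$u{\left(K \right)} = \frac{2 K}{K + K^{\frac{3}{2}}}$ ($u{\left(K \right)} = \frac{K + K}{K + K^{\frac{3}{2}}} = \frac{2 K}{K + K^{\frac{3}{2}}}$)
$\frac{889025}{u{\left(903 \right)}} = \frac{889025}{2 \cdot 903 \frac{1}{903 + 903^{\frac{3}{2}}}} = \frac{889025}{2 \cdot 903 \frac{1}{903 + 903 \sqrt{903}}} = \frac{889025}{1806 \frac{1}{903 + 903 \sqrt{903}}} = 889025 \left(\frac{1}{2} + \frac{\sqrt{903}}{2}\right) = \frac{889025}{2} + \frac{889025 \sqrt{903}}{2}$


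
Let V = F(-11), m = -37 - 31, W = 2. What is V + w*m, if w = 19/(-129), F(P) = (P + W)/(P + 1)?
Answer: 14081/1290 ≈ 10.915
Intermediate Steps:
F(P) = (2 + P)/(1 + P) (F(P) = (P + 2)/(P + 1) = (2 + P)/(1 + P))
m = -68
w = -19/129 (w = 19*(-1/129) = -19/129 ≈ -0.14729)
V = 9/10 (V = (2 - 11)/(1 - 11) = -9/(-10) = -⅒*(-9) = 9/10 ≈ 0.90000)
V + w*m = 9/10 - 19/129*(-68) = 9/10 + 1292/129 = 14081/1290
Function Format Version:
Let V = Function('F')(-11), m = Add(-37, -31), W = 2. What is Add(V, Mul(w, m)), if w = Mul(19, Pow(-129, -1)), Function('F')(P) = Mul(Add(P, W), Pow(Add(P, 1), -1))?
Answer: Rational(14081, 1290) ≈ 10.915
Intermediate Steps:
Function('F')(P) = Mul(Pow(Add(1, P), -1), Add(2, P)) (Function('F')(P) = Mul(Add(P, 2), Pow(Add(P, 1), -1)) = Mul(Add(2, P), Pow(Add(1, P), -1)) = Mul(Pow(Add(1, P), -1), Add(2, P)))
m = -68
w = Rational(-19, 129) (w = Mul(19, Rational(-1, 129)) = Rational(-19, 129) ≈ -0.14729)
V = Rational(9, 10) (V = Mul(Pow(Add(1, -11), -1), Add(2, -11)) = Mul(Pow(-10, -1), -9) = Mul(Rational(-1, 10), -9) = Rational(9, 10) ≈ 0.90000)
Add(V, Mul(w, m)) = Add(Rational(9, 10), Mul(Rational(-19, 129), -68)) = Add(Rational(9, 10), Rational(1292, 129)) = Rational(14081, 1290)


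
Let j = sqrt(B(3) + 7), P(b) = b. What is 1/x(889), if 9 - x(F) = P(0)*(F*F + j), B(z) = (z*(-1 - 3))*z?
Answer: 1/9 ≈ 0.11111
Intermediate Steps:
B(z) = -4*z**2 (B(z) = (z*(-4))*z = (-4*z)*z = -4*z**2)
j = I*sqrt(29) (j = sqrt(-4*3**2 + 7) = sqrt(-4*9 + 7) = sqrt(-36 + 7) = sqrt(-29) = I*sqrt(29) ≈ 5.3852*I)
x(F) = 9 (x(F) = 9 - 0*(F*F + I*sqrt(29)) = 9 - 0*(F**2 + I*sqrt(29)) = 9 - 1*0 = 9 + 0 = 9)
1/x(889) = 1/9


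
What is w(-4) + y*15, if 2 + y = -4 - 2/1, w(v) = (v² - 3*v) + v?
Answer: -96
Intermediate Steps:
w(v) = v² - 2*v
y = -8 (y = -2 + (-4 - 2/1) = -2 + (-4 - 2*1) = -2 + (-4 - 2) = -2 - 6 = -8)
w(-4) + y*15 = -4*(-2 - 4) - 8*15 = -4*(-6) - 120 = 24 - 120 = -96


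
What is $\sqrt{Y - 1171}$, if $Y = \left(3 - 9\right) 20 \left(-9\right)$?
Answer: $i \sqrt{91} \approx 9.5394 i$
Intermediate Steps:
$Y = 1080$ ($Y = \left(3 - 9\right) 20 \left(-9\right) = \left(-6\right) 20 \left(-9\right) = \left(-120\right) \left(-9\right) = 1080$)
$\sqrt{Y - 1171} = \sqrt{1080 - 1171} = \sqrt{-91} = i \sqrt{91}$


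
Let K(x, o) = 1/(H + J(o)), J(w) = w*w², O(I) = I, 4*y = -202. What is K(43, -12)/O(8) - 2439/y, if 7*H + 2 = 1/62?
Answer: 14635441483/303030300 ≈ 48.297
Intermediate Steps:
y = -101/2 (y = (¼)*(-202) = -101/2 ≈ -50.500)
J(w) = w³
H = -123/434 (H = -2/7 + (⅐)/62 = -2/7 + (⅐)*(1/62) = -2/7 + 1/434 = -123/434 ≈ -0.28341)
K(x, o) = 1/(-123/434 + o³)
K(43, -12)/O(8) - 2439/y = (434/(-123 + 434*(-12)³))/8 - 2439/(-101/2) = (434/(-123 + 434*(-1728)))*(⅛) - 2439*(-2/101) = (434/(-123 - 749952))*(⅛) + 4878/101 = (434/(-750075))*(⅛) + 4878/101 = (434*(-1/750075))*(⅛) + 4878/101 = -434/750075*⅛ + 4878/101 = -217/3000300 + 4878/101 = 14635441483/303030300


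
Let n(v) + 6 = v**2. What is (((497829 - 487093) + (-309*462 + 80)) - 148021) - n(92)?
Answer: -288421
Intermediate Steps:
n(v) = -6 + v**2
(((497829 - 487093) + (-309*462 + 80)) - 148021) - n(92) = (((497829 - 487093) + (-309*462 + 80)) - 148021) - (-6 + 92**2) = ((10736 + (-142758 + 80)) - 148021) - (-6 + 8464) = ((10736 - 142678) - 148021) - 1*8458 = (-131942 - 148021) - 8458 = -279963 - 8458 = -288421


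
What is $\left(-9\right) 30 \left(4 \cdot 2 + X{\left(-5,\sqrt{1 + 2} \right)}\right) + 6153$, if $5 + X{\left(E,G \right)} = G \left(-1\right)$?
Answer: $5343 + 270 \sqrt{3} \approx 5810.7$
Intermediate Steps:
$X{\left(E,G \right)} = -5 - G$ ($X{\left(E,G \right)} = -5 + G \left(-1\right) = -5 - G$)
$\left(-9\right) 30 \left(4 \cdot 2 + X{\left(-5,\sqrt{1 + 2} \right)}\right) + 6153 = \left(-9\right) 30 \left(4 \cdot 2 - \left(5 + \sqrt{1 + 2}\right)\right) + 6153 = - 270 \left(8 - \left(5 + \sqrt{3}\right)\right) + 6153 = - 270 \left(3 - \sqrt{3}\right) + 6153 = \left(-810 + 270 \sqrt{3}\right) + 6153 = 5343 + 270 \sqrt{3}$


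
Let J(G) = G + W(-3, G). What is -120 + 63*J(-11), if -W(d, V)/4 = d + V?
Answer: 2715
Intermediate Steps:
W(d, V) = -4*V - 4*d (W(d, V) = -4*(d + V) = -4*(V + d) = -4*V - 4*d)
J(G) = 12 - 3*G (J(G) = G + (-4*G - 4*(-3)) = G + (-4*G + 12) = G + (12 - 4*G) = 12 - 3*G)
-120 + 63*J(-11) = -120 + 63*(12 - 3*(-11)) = -120 + 63*(12 + 33) = -120 + 63*45 = -120 + 2835 = 2715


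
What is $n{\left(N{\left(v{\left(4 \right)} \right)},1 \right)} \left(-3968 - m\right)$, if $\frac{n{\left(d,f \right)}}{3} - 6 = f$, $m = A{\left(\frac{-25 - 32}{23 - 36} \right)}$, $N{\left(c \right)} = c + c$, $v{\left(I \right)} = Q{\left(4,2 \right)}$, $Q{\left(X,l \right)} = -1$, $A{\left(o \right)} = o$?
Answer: $- \frac{1084461}{13} \approx -83420.0$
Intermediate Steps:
$v{\left(I \right)} = -1$
$N{\left(c \right)} = 2 c$
$m = \frac{57}{13}$ ($m = \frac{-25 - 32}{23 - 36} = - \frac{57}{-13} = \left(-57\right) \left(- \frac{1}{13}\right) = \frac{57}{13} \approx 4.3846$)
$n{\left(d,f \right)} = 18 + 3 f$
$n{\left(N{\left(v{\left(4 \right)} \right)},1 \right)} \left(-3968 - m\right) = \left(18 + 3 \cdot 1\right) \left(-3968 - \frac{57}{13}\right) = \left(18 + 3\right) \left(-3968 - \frac{57}{13}\right) = 21 \left(- \frac{51641}{13}\right) = - \frac{1084461}{13}$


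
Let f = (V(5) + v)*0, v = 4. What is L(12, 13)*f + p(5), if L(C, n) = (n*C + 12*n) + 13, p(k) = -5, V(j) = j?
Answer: -5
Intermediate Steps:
f = 0 (f = (5 + 4)*0 = 9*0 = 0)
L(C, n) = 13 + 12*n + C*n (L(C, n) = (C*n + 12*n) + 13 = (12*n + C*n) + 13 = 13 + 12*n + C*n)
L(12, 13)*f + p(5) = (13 + 12*13 + 12*13)*0 - 5 = (13 + 156 + 156)*0 - 5 = 325*0 - 5 = 0 - 5 = -5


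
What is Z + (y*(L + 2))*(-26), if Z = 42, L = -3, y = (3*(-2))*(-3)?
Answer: 510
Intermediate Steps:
y = 18 (y = -6*(-3) = 18)
Z + (y*(L + 2))*(-26) = 42 + (18*(-3 + 2))*(-26) = 42 + (18*(-1))*(-26) = 42 - 18*(-26) = 42 + 468 = 510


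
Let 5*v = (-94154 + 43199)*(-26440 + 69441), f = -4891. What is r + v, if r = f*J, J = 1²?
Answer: -438228082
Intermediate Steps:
J = 1
r = -4891 (r = -4891*1 = -4891)
v = -438223191 (v = ((-94154 + 43199)*(-26440 + 69441))/5 = (-50955*43001)/5 = (⅕)*(-2191115955) = -438223191)
r + v = -4891 - 438223191 = -438228082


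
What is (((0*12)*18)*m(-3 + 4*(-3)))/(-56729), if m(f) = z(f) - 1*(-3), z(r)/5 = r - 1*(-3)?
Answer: 0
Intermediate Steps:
z(r) = 15 + 5*r (z(r) = 5*(r - 1*(-3)) = 5*(r + 3) = 5*(3 + r) = 15 + 5*r)
m(f) = 18 + 5*f (m(f) = (15 + 5*f) - 1*(-3) = (15 + 5*f) + 3 = 18 + 5*f)
(((0*12)*18)*m(-3 + 4*(-3)))/(-56729) = (((0*12)*18)*(18 + 5*(-3 + 4*(-3))))/(-56729) = ((0*18)*(18 + 5*(-3 - 12)))*(-1/56729) = (0*(18 + 5*(-15)))*(-1/56729) = (0*(18 - 75))*(-1/56729) = (0*(-57))*(-1/56729) = 0*(-1/56729) = 0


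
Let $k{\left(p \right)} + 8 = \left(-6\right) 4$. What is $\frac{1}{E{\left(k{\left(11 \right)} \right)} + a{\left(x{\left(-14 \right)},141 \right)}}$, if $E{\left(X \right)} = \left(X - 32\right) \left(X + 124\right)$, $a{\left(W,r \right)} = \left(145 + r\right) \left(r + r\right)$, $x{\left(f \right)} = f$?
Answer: $\frac{1}{74764} \approx 1.3375 \cdot 10^{-5}$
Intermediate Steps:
$k{\left(p \right)} = -32$ ($k{\left(p \right)} = -8 - 24 = -32$)
$a{\left(W,r \right)} = 2 r \left(145 + r\right)$ ($a{\left(W,r \right)} = \left(145 + r\right) 2 r = 2 r \left(145 + r\right)$)
$E{\left(X \right)} = \left(-32 + X\right) \left(124 + X\right)$
$\frac{1}{E{\left(k{\left(11 \right)} \right)} + a{\left(x{\left(-14 \right)},141 \right)}} = \frac{1}{\left(-3968 + \left(-32\right)^{2} + 92 \left(-32\right)\right) + 2 \cdot 141 \left(145 + 141\right)} = \frac{1}{\left(-3968 + 1024 - 2944\right) + 2 \cdot 141 \cdot 286} = \frac{1}{-5888 + 80652} = \frac{1}{74764}$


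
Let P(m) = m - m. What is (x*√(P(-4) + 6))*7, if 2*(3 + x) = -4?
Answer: -35*√6 ≈ -85.732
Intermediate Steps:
P(m) = 0
x = -5 (x = -3 + (½)*(-4) = -3 - 2 = -5)
(x*√(P(-4) + 6))*7 = -5*√(0 + 6)*7 = -5*√6*7 = -35*√6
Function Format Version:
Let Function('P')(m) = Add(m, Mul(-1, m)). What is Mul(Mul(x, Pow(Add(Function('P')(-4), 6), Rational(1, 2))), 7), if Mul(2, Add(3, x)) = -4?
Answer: Mul(-35, Pow(6, Rational(1, 2))) ≈ -85.732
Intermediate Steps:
Function('P')(m) = 0
x = -5 (x = Add(-3, Mul(Rational(1, 2), -4)) = Add(-3, -2) = -5)
Mul(Mul(x, Pow(Add(Function('P')(-4), 6), Rational(1, 2))), 7) = Mul(Mul(-5, Pow(Add(0, 6), Rational(1, 2))), 7) = Mul(Mul(-5, Pow(6, Rational(1, 2))), 7) = Mul(-35, Pow(6, Rational(1, 2)))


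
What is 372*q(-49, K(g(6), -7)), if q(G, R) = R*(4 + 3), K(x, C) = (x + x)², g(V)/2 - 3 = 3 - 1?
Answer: 1041600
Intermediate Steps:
g(V) = 10 (g(V) = 6 + 2*(3 - 1) = 6 + 2*2 = 6 + 4 = 10)
K(x, C) = 4*x² (K(x, C) = (2*x)² = 4*x²)
q(G, R) = 7*R (q(G, R) = R*7 = 7*R)
372*q(-49, K(g(6), -7)) = 372*(7*(4*10²)) = 372*(7*(4*100)) = 372*(7*400) = 372*2800 = 1041600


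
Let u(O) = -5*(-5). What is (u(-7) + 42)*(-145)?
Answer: -9715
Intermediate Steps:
u(O) = 25
(u(-7) + 42)*(-145) = (25 + 42)*(-145) = 67*(-145) = -9715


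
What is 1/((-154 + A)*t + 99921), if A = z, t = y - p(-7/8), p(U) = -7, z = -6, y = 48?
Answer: 1/91121 ≈ 1.0974e-5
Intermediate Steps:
t = 55 (t = 48 - 1*(-7) = 48 + 7 = 55)
A = -6
1/((-154 + A)*t + 99921) = 1/((-154 - 6)*55 + 99921) = 1/(-160*55 + 99921) = 1/(-8800 + 99921) = 1/91121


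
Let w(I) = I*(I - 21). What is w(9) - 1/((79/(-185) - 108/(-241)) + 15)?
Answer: -72373913/669716 ≈ -108.07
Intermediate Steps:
w(I) = I*(-21 + I)
w(9) - 1/((79/(-185) - 108/(-241)) + 15) = 9*(-21 + 9) - 1/((79/(-185) - 108/(-241)) + 15) = 9*(-12) - 1/((79*(-1/185) - 108*(-1/241)) + 15) = -108 - 1/((-79/185 + 108/241) + 15) = -108 - 1/(941/44585 + 15) = -108 - 1/669716/44585 = -108 - 1*44585/669716 = -108 - 44585/669716 = -72373913/669716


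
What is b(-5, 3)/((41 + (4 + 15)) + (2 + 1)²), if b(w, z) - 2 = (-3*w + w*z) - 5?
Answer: -1/23 ≈ -0.043478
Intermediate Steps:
b(w, z) = -3 - 3*w + w*z (b(w, z) = 2 + ((-3*w + w*z) - 5) = 2 + (-5 - 3*w + w*z) = -3 - 3*w + w*z)
b(-5, 3)/((41 + (4 + 15)) + (2 + 1)²) = (-3 - 3*(-5) - 5*3)/((41 + (4 + 15)) + (2 + 1)²) = (-3 + 15 - 15)/((41 + 19) + 3²) = -3/(60 + 9) = -3/69 = (1/69)*(-3) = -1/23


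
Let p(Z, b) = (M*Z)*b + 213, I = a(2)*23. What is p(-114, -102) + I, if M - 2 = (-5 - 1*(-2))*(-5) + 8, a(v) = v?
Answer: 290959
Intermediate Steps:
I = 46 (I = 2*23 = 46)
M = 25 (M = 2 + ((-5 - 1*(-2))*(-5) + 8) = 2 + ((-5 + 2)*(-5) + 8) = 2 + (-3*(-5) + 8) = 2 + (15 + 8) = 2 + 23 = 25)
p(Z, b) = 213 + 25*Z*b (p(Z, b) = (25*Z)*b + 213 = 25*Z*b + 213 = 213 + 25*Z*b)
p(-114, -102) + I = (213 + 25*(-114)*(-102)) + 46 = (213 + 290700) + 46 = 290913 + 46 = 290959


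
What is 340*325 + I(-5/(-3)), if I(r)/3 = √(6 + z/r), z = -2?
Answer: 110500 + 6*√30/5 ≈ 1.1051e+5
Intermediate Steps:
I(r) = 3*√(6 - 2/r)
340*325 + I(-5/(-3)) = 340*325 + 3*√(6 - 2/((-5/(-3)))) = 110500 + 3*√(6 - 2/((-5*(-⅓)))) = 110500 + 3*√(6 - 2/5/3) = 110500 + 3*√(6 - 2*⅗) = 110500 + 3*√(6 - 6/5) = 110500 + 3*√(24/5) = 110500 + 3*(2*√30/5) = 110500 + 6*√30/5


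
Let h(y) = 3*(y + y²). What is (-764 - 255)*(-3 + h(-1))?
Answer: 3057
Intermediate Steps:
h(y) = 3*y + 3*y²
(-764 - 255)*(-3 + h(-1)) = (-764 - 255)*(-3 + 3*(-1)*(1 - 1)) = -1019*(-3 + 3*(-1)*0) = -1019*(-3 + 0) = -1019*(-3) = 3057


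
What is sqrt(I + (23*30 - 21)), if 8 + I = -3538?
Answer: I*sqrt(2877) ≈ 53.638*I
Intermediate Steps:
I = -3546 (I = -8 - 3538 = -3546)
sqrt(I + (23*30 - 21)) = sqrt(-3546 + (23*30 - 21)) = sqrt(-3546 + (690 - 21)) = sqrt(-3546 + 669) = sqrt(-2877) = I*sqrt(2877)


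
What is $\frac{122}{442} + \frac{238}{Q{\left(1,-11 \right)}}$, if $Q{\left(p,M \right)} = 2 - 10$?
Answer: $- \frac{26055}{884} \approx -29.474$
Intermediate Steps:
$Q{\left(p,M \right)} = -8$ ($Q{\left(p,M \right)} = 2 - 10 = -8$)
$\frac{122}{442} + \frac{238}{Q{\left(1,-11 \right)}} = \frac{122}{442} + \frac{238}{-8} = 122 \cdot \frac{1}{442} + 238 \left(- \frac{1}{8}\right) = \frac{61}{221} - \frac{119}{4} = - \frac{26055}{884}$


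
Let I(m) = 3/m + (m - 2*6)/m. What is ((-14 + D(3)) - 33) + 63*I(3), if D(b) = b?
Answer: -170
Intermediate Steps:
I(m) = 3/m + (-12 + m)/m (I(m) = 3/m + (m - 12)/m = 3/m + (-12 + m)/m)
((-14 + D(3)) - 33) + 63*I(3) = ((-14 + 3) - 33) + 63*((-9 + 3)/3) = (-11 - 33) + 63*((1/3)*(-6)) = -44 + 63*(-2) = -44 - 126 = -170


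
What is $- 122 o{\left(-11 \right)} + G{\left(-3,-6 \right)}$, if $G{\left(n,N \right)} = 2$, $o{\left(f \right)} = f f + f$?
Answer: $-13418$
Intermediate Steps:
$o{\left(f \right)} = f + f^{2}$ ($o{\left(f \right)} = f^{2} + f = f + f^{2}$)
$- 122 o{\left(-11 \right)} + G{\left(-3,-6 \right)} = - 122 \left(- 11 \left(1 - 11\right)\right) + 2 = - 122 \left(\left(-11\right) \left(-10\right)\right) + 2 = \left(-122\right) 110 + 2 = -13420 + 2 = -13418$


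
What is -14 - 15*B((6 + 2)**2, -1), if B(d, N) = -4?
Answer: 46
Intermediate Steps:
-14 - 15*B((6 + 2)**2, -1) = -14 - 15*(-4) = -14 + 60 = 46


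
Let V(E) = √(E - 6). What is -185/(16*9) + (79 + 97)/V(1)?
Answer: -185/144 - 176*I*√5/5 ≈ -1.2847 - 78.71*I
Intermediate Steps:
V(E) = √(-6 + E)
-185/(16*9) + (79 + 97)/V(1) = -185/(16*9) + (79 + 97)/(√(-6 + 1)) = -185/144 + 176/(√(-5)) = -185*1/144 + 176/((I*√5)) = -185/144 + 176*(-I*√5/5) = -185/144 - 176*I*√5/5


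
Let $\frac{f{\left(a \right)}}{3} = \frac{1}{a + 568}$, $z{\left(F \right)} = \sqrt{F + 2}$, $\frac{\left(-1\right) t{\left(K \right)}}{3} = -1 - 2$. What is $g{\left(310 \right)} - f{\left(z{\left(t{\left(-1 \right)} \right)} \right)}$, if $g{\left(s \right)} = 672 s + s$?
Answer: $\frac{67306748486}{322613} + \frac{3 \sqrt{11}}{322613} \approx 2.0863 \cdot 10^{5}$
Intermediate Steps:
$t{\left(K \right)} = 9$ ($t{\left(K \right)} = - 3 \left(-1 - 2\right) = \left(-3\right) \left(-3\right) = 9$)
$z{\left(F \right)} = \sqrt{2 + F}$
$f{\left(a \right)} = \frac{3}{568 + a}$ ($f{\left(a \right)} = \frac{3}{a + 568} = \frac{3}{568 + a}$)
$g{\left(s \right)} = 673 s$
$g{\left(310 \right)} - f{\left(z{\left(t{\left(-1 \right)} \right)} \right)} = 673 \cdot 310 - \frac{3}{568 + \sqrt{2 + 9}} = 208630 - \frac{3}{568 + \sqrt{11}}$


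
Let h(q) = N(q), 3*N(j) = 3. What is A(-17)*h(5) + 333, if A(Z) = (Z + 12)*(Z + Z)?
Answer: 503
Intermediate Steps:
N(j) = 1 (N(j) = (⅓)*3 = 1)
h(q) = 1
A(Z) = 2*Z*(12 + Z) (A(Z) = (12 + Z)*(2*Z) = 2*Z*(12 + Z))
A(-17)*h(5) + 333 = (2*(-17)*(12 - 17))*1 + 333 = (2*(-17)*(-5))*1 + 333 = 170*1 + 333 = 170 + 333 = 503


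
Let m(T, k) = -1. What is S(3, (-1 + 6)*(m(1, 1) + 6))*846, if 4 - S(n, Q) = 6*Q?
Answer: -123516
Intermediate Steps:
S(n, Q) = 4 - 6*Q
S(3, (-1 + 6)*(m(1, 1) + 6))*846 = (4 - 6*(-1 + 6)*(-1 + 6))*846 = (4 - 30*5)*846 = (4 - 6*25)*846 = (4 - 150)*846 = -146*846 = -123516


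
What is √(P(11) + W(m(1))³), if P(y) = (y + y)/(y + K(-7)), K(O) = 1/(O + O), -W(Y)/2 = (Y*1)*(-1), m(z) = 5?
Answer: 2*√651559/51 ≈ 31.655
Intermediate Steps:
W(Y) = 2*Y (W(Y) = -2*Y*1*(-1) = -2*Y*(-1) = -(-2)*Y = 2*Y)
K(O) = 1/(2*O)
P(y) = 2*y/(-1/14 + y) (P(y) = (y + y)/(y + (½)/(-7)) = (2*y)/(y + (½)*(-⅐)) = (2*y)/(y - 1/14) = (2*y)/(-1/14 + y) = 2*y/(-1/14 + y))
√(P(11) + W(m(1))³) = √(28*11/(-1 + 14*11) + (2*5)³) = √(28*11/(-1 + 154) + 10³) = √(28*11/153 + 1000) = √(28*11*(1/153) + 1000) = √(308/153 + 1000) = √(153308/153) = 2*√651559/51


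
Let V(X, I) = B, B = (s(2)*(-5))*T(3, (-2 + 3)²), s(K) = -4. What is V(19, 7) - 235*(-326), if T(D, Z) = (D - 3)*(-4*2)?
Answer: 76610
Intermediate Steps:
T(D, Z) = 24 - 8*D (T(D, Z) = (-3 + D)*(-8) = 24 - 8*D)
B = 0 (B = (-4*(-5))*(24 - 8*3) = 20*(24 - 24) = 20*0 = 0)
V(X, I) = 0
V(19, 7) - 235*(-326) = 0 - 235*(-326) = 0 + 76610 = 76610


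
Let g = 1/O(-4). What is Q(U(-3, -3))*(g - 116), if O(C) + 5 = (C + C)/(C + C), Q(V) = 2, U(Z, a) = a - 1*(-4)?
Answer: -465/2 ≈ -232.50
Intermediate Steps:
U(Z, a) = 4 + a (U(Z, a) = a + 4 = 4 + a)
O(C) = -4 (O(C) = -5 + (C + C)/(C + C) = -5 + (2*C)/((2*C)) = -5 + (2*C)*(1/(2*C)) = -5 + 1 = -4)
g = -¼ (g = 1/(-4) = -¼ ≈ -0.25000)
Q(U(-3, -3))*(g - 116) = 2*(-¼ - 116) = 2*(-465/4) = -465/2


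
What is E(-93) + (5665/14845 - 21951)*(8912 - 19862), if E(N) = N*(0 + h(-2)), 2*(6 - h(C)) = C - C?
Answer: 713625019998/2969 ≈ 2.4036e+8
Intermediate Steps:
h(C) = 6 (h(C) = 6 - (C - C)/2 = 6 - 1/2*0 = 6 + 0 = 6)
E(N) = 6*N (E(N) = N*(0 + 6) = N*6 = 6*N)
E(-93) + (5665/14845 - 21951)*(8912 - 19862) = 6*(-93) + (5665/14845 - 21951)*(8912 - 19862) = -558 + (5665*(1/14845) - 21951)*(-10950) = -558 + (1133/2969 - 21951)*(-10950) = -558 - 65171386/2969*(-10950) = -558 + 713626676700/2969 = 713625019998/2969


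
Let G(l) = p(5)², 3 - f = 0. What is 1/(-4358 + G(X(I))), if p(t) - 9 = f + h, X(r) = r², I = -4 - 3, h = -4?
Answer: -1/4294 ≈ -0.00023288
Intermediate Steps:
I = -7
f = 3 (f = 3 - 1*0 = 3 + 0 = 3)
p(t) = 8 (p(t) = 9 + (3 - 4) = 9 - 1 = 8)
G(l) = 64 (G(l) = 8² = 64)
1/(-4358 + G(X(I))) = 1/(-4358 + 64) = 1/(-4294) = -1/4294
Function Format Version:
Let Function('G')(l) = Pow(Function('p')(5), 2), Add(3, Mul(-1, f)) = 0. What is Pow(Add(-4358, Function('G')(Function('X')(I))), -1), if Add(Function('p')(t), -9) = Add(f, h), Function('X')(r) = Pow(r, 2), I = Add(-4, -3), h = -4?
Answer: Rational(-1, 4294) ≈ -0.00023288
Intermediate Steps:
I = -7
f = 3 (f = Add(3, Mul(-1, 0)) = Add(3, 0) = 3)
Function('p')(t) = 8 (Function('p')(t) = Add(9, Add(3, -4)) = Add(9, -1) = 8)
Function('G')(l) = 64 (Function('G')(l) = Pow(8, 2) = 64)
Pow(Add(-4358, Function('G')(Function('X')(I))), -1) = Pow(Add(-4358, 64), -1) = Pow(-4294, -1) = Rational(-1, 4294)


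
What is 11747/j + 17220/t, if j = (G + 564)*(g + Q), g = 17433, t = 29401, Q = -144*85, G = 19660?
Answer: 1808845428587/3087788044032 ≈ 0.58581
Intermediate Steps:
Q = -12240
j = 105023232 (j = (19660 + 564)*(17433 - 12240) = 20224*5193 = 105023232)
11747/j + 17220/t = 11747/105023232 + 17220/29401 = 1808845428587/3087788044032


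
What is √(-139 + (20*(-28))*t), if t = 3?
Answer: I*√1819 ≈ 42.65*I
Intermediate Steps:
√(-139 + (20*(-28))*t) = √(-139 + (20*(-28))*3) = √(-139 - 560*3) = √(-139 - 1680) = √(-1819) = I*√1819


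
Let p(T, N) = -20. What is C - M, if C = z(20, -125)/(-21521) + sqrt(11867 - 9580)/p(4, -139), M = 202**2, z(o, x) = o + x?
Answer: -878142779/21521 - sqrt(2287)/20 ≈ -40806.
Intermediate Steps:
M = 40804
C = 105/21521 - sqrt(2287)/20 (C = (20 - 125)/(-21521) + sqrt(11867 - 9580)/(-20) = -105*(-1/21521) + sqrt(2287)*(-1/20) = 105/21521 - sqrt(2287)/20 ≈ -2.3862)
C - M = (105/21521 - sqrt(2287)/20) - 1*40804 = (105/21521 - sqrt(2287)/20) - 40804 = -878142779/21521 - sqrt(2287)/20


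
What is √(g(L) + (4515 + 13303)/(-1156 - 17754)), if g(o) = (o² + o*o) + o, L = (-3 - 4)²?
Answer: 4*√27098795855/9455 ≈ 69.642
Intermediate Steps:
L = 49 (L = (-7)² = 49)
g(o) = o + 2*o² (g(o) = (o² + o²) + o = 2*o² + o = o + 2*o²)
√(g(L) + (4515 + 13303)/(-1156 - 17754)) = √(49*(1 + 2*49) + (4515 + 13303)/(-1156 - 17754)) = √(49*(1 + 98) + 17818/(-18910)) = √(49*99 + 17818*(-1/18910)) = √(4851 - 8909/9455) = √(45857296/9455) = 4*√27098795855/9455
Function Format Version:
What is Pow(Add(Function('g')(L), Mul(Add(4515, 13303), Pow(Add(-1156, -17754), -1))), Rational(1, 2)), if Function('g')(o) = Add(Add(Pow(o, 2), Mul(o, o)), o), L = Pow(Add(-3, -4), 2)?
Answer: Mul(Rational(4, 9455), Pow(27098795855, Rational(1, 2))) ≈ 69.642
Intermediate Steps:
L = 49 (L = Pow(-7, 2) = 49)
Function('g')(o) = Add(o, Mul(2, Pow(o, 2))) (Function('g')(o) = Add(Add(Pow(o, 2), Pow(o, 2)), o) = Add(Mul(2, Pow(o, 2)), o) = Add(o, Mul(2, Pow(o, 2))))
Pow(Add(Function('g')(L), Mul(Add(4515, 13303), Pow(Add(-1156, -17754), -1))), Rational(1, 2)) = Pow(Add(Mul(49, Add(1, Mul(2, 49))), Mul(Add(4515, 13303), Pow(Add(-1156, -17754), -1))), Rational(1, 2)) = Pow(Add(Mul(49, Add(1, 98)), Mul(17818, Pow(-18910, -1))), Rational(1, 2)) = Pow(Add(Mul(49, 99), Mul(17818, Rational(-1, 18910))), Rational(1, 2)) = Pow(Add(4851, Rational(-8909, 9455)), Rational(1, 2)) = Pow(Rational(45857296, 9455), Rational(1, 2)) = Mul(Rational(4, 9455), Pow(27098795855, Rational(1, 2)))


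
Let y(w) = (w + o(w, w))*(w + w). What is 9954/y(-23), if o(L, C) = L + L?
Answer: 1659/529 ≈ 3.1361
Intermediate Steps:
o(L, C) = 2*L
y(w) = 6*w² (y(w) = (w + 2*w)*(w + w) = (3*w)*(2*w) = 6*w²)
9954/y(-23) = 9954/((6*(-23)²)) = 9954/((6*529)) = 9954/3174 = 9954*(1/3174) = 1659/529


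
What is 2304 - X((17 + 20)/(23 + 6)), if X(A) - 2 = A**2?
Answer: 1934613/841 ≈ 2300.4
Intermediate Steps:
X(A) = 2 + A**2
2304 - X((17 + 20)/(23 + 6)) = 2304 - (2 + ((17 + 20)/(23 + 6))**2) = 2304 - (2 + (37/29)**2) = 2304 - (2 + 1369/841) = 2304 - 1*3051/841 = 2304 - 3051/841 = 1934613/841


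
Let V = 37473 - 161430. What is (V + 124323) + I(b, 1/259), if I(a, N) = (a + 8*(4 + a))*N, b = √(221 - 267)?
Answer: 94826/259 + 9*I*√46/259 ≈ 366.12 + 0.23568*I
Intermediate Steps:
V = -123957
b = I*√46 (b = √(-46) = I*√46 ≈ 6.7823*I)
I(a, N) = N*(32 + 9*a) (I(a, N) = (a + (32 + 8*a))*N = (32 + 9*a)*N = N*(32 + 9*a))
(V + 124323) + I(b, 1/259) = (-123957 + 124323) + (32 + 9*(I*√46))/259 = 366 + (32 + 9*I*√46)/259 = 366 + (32/259 + 9*I*√46/259) = 94826/259 + 9*I*√46/259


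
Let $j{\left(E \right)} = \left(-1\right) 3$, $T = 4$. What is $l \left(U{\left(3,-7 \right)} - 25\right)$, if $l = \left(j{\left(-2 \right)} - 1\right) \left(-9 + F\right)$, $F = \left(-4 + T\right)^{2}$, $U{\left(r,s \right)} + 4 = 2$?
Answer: $-972$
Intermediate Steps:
$U{\left(r,s \right)} = -2$ ($U{\left(r,s \right)} = -4 + 2 = -2$)
$j{\left(E \right)} = -3$
$F = 0$ ($F = \left(-4 + 4\right)^{2} = 0^{2} = 0$)
$l = 36$ ($l = \left(-3 - 1\right) \left(-9 + 0\right) = \left(-4\right) \left(-9\right) = 36$)
$l \left(U{\left(3,-7 \right)} - 25\right) = 36 \left(-2 - 25\right) = 36 \left(-27\right) = -972$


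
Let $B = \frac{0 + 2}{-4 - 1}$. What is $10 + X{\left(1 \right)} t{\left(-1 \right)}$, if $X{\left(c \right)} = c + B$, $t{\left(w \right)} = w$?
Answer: $\frac{47}{5} \approx 9.4$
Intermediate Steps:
$B = - \frac{2}{5}$ ($B = \frac{2}{-5} = 2 \left(- \frac{1}{5}\right) = - \frac{2}{5} \approx -0.4$)
$X{\left(c \right)} = - \frac{2}{5} + c$ ($X{\left(c \right)} = c - \frac{2}{5} = - \frac{2}{5} + c$)
$10 + X{\left(1 \right)} t{\left(-1 \right)} = 10 + \left(- \frac{2}{5} + 1\right) \left(-1\right) = 10 + \frac{3}{5} \left(-1\right) = 10 - \frac{3}{5} = \frac{47}{5}$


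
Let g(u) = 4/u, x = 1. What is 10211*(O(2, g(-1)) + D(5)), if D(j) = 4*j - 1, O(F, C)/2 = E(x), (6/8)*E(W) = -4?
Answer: 255275/3 ≈ 85092.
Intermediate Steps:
E(W) = -16/3 (E(W) = (4/3)*(-4) = -16/3)
O(F, C) = -32/3 (O(F, C) = 2*(-16/3) = -32/3)
D(j) = -1 + 4*j
10211*(O(2, g(-1)) + D(5)) = 10211*(-32/3 + (-1 + 4*5)) = 10211*(-32/3 + (-1 + 20)) = 10211*(-32/3 + 19) = 10211*(25/3) = 255275/3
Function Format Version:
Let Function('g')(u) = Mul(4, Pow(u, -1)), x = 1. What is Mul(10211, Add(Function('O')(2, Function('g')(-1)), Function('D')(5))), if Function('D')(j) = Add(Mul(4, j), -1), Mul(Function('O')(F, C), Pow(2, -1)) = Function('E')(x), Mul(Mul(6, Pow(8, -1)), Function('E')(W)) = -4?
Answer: Rational(255275, 3) ≈ 85092.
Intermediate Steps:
Function('E')(W) = Rational(-16, 3) (Function('E')(W) = Mul(Rational(4, 3), -4) = Rational(-16, 3))
Function('O')(F, C) = Rational(-32, 3) (Function('O')(F, C) = Mul(2, Rational(-16, 3)) = Rational(-32, 3))
Function('D')(j) = Add(-1, Mul(4, j))
Mul(10211, Add(Function('O')(2, Function('g')(-1)), Function('D')(5))) = Mul(10211, Add(Rational(-32, 3), Add(-1, Mul(4, 5)))) = Mul(10211, Add(Rational(-32, 3), Add(-1, 20))) = Mul(10211, Add(Rational(-32, 3), 19)) = Mul(10211, Rational(25, 3)) = Rational(255275, 3)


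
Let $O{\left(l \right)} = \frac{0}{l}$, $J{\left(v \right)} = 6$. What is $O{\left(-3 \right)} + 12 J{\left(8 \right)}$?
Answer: $72$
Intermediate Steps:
$O{\left(l \right)} = 0$
$O{\left(-3 \right)} + 12 J{\left(8 \right)} = 0 + 12 \cdot 6 = 0 + 72 = 72$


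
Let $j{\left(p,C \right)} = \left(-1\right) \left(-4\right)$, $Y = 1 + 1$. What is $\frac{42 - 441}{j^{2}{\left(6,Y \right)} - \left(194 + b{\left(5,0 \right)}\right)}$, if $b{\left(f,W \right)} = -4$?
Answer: $\frac{133}{58} \approx 2.2931$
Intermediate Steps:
$Y = 2$
$j{\left(p,C \right)} = 4$
$\frac{42 - 441}{j^{2}{\left(6,Y \right)} - \left(194 + b{\left(5,0 \right)}\right)} = \frac{42 - 441}{4^{2} - 190} = - \frac{399}{16 + \left(-194 + 4\right)} = - \frac{399}{16 - 190} = - \frac{399}{-174} = \left(-399\right) \left(- \frac{1}{174}\right) = \frac{133}{58}$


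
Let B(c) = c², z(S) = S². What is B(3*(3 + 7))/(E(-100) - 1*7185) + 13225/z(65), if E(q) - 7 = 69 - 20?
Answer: 3619141/1204801 ≈ 3.0039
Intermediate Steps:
E(q) = 56 (E(q) = 7 + (69 - 20) = 7 + 49 = 56)
B(3*(3 + 7))/(E(-100) - 1*7185) + 13225/z(65) = (3*(3 + 7))²/(56 - 1*7185) + 13225/(65²) = (3*10)²/(56 - 7185) + 13225/4225 = 30²/(-7129) + 13225*(1/4225) = 900*(-1/7129) + 529/169 = -900/7129 + 529/169 = 3619141/1204801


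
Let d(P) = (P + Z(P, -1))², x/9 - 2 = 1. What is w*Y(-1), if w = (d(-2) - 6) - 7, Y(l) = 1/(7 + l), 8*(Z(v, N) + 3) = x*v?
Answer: 667/32 ≈ 20.844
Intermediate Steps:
x = 27 (x = 18 + 9*1 = 18 + 9 = 27)
Z(v, N) = -3 + 27*v/8 (Z(v, N) = -3 + (27*v)/8 = -3 + 27*v/8)
d(P) = (-3 + 35*P/8)² (d(P) = (P + (-3 + 27*P/8))² = (-3 + 35*P/8)²)
w = 2001/16 (w = ((-24 + 35*(-2))²/64 - 6) - 7 = ((-24 - 70)²/64 - 6) - 7 = ((1/64)*(-94)² - 6) - 7 = ((1/64)*8836 - 6) - 7 = (2209/16 - 6) - 7 = 2113/16 - 7 = 2001/16 ≈ 125.06)
w*Y(-1) = 2001/(16*(7 - 1)) = (2001/16)/6 = (2001/16)*(⅙) = 667/32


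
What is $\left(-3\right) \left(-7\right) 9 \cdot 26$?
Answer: $4914$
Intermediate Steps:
$\left(-3\right) \left(-7\right) 9 \cdot 26 = 21 \cdot 9 \cdot 26 = 189 \cdot 26 = 4914$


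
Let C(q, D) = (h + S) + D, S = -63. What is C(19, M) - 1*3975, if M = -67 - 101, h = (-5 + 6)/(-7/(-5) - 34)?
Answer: -685583/163 ≈ -4206.0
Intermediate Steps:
h = -5/163 (h = 1/(-7*(-1/5) - 34) = 1/(7/5 - 34) = 1/(-163/5) = 1*(-5/163) = -5/163 ≈ -0.030675)
M = -168
C(q, D) = -10274/163 + D (C(q, D) = (-5/163 - 63) + D = -10274/163 + D)
C(19, M) - 1*3975 = (-10274/163 - 168) - 1*3975 = -37658/163 - 3975 = -685583/163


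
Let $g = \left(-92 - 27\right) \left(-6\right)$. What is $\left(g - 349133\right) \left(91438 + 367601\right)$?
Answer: $-159937909341$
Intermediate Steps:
$g = 714$ ($g = \left(-119\right) \left(-6\right) = 714$)
$\left(g - 349133\right) \left(91438 + 367601\right) = \left(714 - 349133\right) \left(91438 + 367601\right) = \left(-348419\right) 459039 = -159937909341$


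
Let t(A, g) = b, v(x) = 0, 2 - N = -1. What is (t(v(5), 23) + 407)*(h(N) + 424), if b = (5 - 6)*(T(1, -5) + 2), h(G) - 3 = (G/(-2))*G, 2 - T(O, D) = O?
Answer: 170690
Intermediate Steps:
T(O, D) = 2 - O
N = 3 (N = 2 - 1*(-1) = 2 + 1 = 3)
h(G) = 3 - G²/2 (h(G) = 3 + (G/(-2))*G = 3 + (G*(-½))*G = 3 + (-G/2)*G = 3 - G²/2)
b = -3 (b = (5 - 6)*((2 - 1*1) + 2) = -((2 - 1) + 2) = -(1 + 2) = -1*3 = -3)
t(A, g) = -3
(t(v(5), 23) + 407)*(h(N) + 424) = (-3 + 407)*((3 - ½*3²) + 424) = 404*((3 - ½*9) + 424) = 404*((3 - 9/2) + 424) = 404*(-3/2 + 424) = 404*(845/2) = 170690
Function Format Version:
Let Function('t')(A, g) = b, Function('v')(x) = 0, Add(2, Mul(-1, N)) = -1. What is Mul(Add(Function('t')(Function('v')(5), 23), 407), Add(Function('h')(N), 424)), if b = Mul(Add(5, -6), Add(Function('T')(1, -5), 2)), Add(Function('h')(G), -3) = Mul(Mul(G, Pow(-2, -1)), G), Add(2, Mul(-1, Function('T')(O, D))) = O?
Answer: 170690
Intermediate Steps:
Function('T')(O, D) = Add(2, Mul(-1, O))
N = 3 (N = Add(2, Mul(-1, -1)) = Add(2, 1) = 3)
Function('h')(G) = Add(3, Mul(Rational(-1, 2), Pow(G, 2))) (Function('h')(G) = Add(3, Mul(Mul(G, Pow(-2, -1)), G)) = Add(3, Mul(Mul(G, Rational(-1, 2)), G)) = Add(3, Mul(Mul(Rational(-1, 2), G), G)) = Add(3, Mul(Rational(-1, 2), Pow(G, 2))))
b = -3 (b = Mul(Add(5, -6), Add(Add(2, Mul(-1, 1)), 2)) = Mul(-1, Add(Add(2, -1), 2)) = Mul(-1, Add(1, 2)) = Mul(-1, 3) = -3)
Function('t')(A, g) = -3
Mul(Add(Function('t')(Function('v')(5), 23), 407), Add(Function('h')(N), 424)) = Mul(Add(-3, 407), Add(Add(3, Mul(Rational(-1, 2), Pow(3, 2))), 424)) = Mul(404, Add(Add(3, Mul(Rational(-1, 2), 9)), 424)) = Mul(404, Add(Add(3, Rational(-9, 2)), 424)) = Mul(404, Add(Rational(-3, 2), 424)) = Mul(404, Rational(845, 2)) = 170690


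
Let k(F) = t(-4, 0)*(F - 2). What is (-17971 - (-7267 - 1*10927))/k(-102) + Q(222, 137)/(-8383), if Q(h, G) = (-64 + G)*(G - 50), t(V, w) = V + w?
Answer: -772607/3487328 ≈ -0.22155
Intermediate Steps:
Q(h, G) = (-64 + G)*(-50 + G)
k(F) = 8 - 4*F (k(F) = (-4 + 0)*(F - 2) = -4*(-2 + F) = 8 - 4*F)
(-17971 - (-7267 - 1*10927))/k(-102) + Q(222, 137)/(-8383) = (-17971 - (-7267 - 1*10927))/(8 - 4*(-102)) + (3200 + 137**2 - 114*137)/(-8383) = (-17971 - (-7267 - 10927))/(8 + 408) + (3200 + 18769 - 15618)*(-1/8383) = (-17971 - 1*(-18194))/416 + 6351*(-1/8383) = (-17971 + 18194)*(1/416) - 6351/8383 = 223*(1/416) - 6351/8383 = 223/416 - 6351/8383 = -772607/3487328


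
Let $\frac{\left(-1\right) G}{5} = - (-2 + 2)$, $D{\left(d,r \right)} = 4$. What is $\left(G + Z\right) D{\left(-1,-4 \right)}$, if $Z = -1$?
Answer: $-4$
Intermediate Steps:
$G = 0$ ($G = - 5 \left(- (-2 + 2)\right) = - 5 \left(\left(-1\right) 0\right) = \left(-5\right) 0 = 0$)
$\left(G + Z\right) D{\left(-1,-4 \right)} = \left(0 - 1\right) 4 = \left(-1\right) 4 = -4$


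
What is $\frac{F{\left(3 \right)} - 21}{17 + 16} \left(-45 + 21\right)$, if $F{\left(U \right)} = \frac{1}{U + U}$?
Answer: $\frac{500}{33} \approx 15.152$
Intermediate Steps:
$F{\left(U \right)} = \frac{1}{2 U}$
$\frac{F{\left(3 \right)} - 21}{17 + 16} \left(-45 + 21\right) = \frac{\frac{1}{2 \cdot 3} - 21}{17 + 16} \left(-45 + 21\right) = \frac{\frac{1}{2} \cdot \frac{1}{3} - 21}{33} \left(-24\right) = \left(\frac{1}{6} - 21\right) \frac{1}{33} \left(-24\right) = \left(- \frac{125}{6}\right) \frac{1}{33} \left(-24\right) = \left(- \frac{125}{198}\right) \left(-24\right) = \frac{500}{33}$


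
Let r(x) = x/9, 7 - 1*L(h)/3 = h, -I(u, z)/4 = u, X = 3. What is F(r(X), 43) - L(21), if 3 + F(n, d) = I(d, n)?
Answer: -133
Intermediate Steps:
I(u, z) = -4*u
L(h) = 21 - 3*h
r(x) = x/9 (r(x) = x*(⅑) = x/9)
F(n, d) = -3 - 4*d
F(r(X), 43) - L(21) = (-3 - 4*43) - (21 - 3*21) = (-3 - 172) - (21 - 63) = -175 - 1*(-42) = -175 + 42 = -133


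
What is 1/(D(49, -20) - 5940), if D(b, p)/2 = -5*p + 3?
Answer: -1/5734 ≈ -0.00017440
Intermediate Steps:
D(b, p) = 6 - 10*p (D(b, p) = 2*(-5*p + 3) = 2*(3 - 5*p) = 6 - 10*p)
1/(D(49, -20) - 5940) = 1/((6 - 10*(-20)) - 5940) = 1/((6 + 200) - 5940) = 1/(206 - 5940) = 1/(-5734) = -1/5734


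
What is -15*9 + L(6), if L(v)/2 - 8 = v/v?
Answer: -117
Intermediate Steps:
L(v) = 18 (L(v) = 16 + 2*(v/v) = 16 + 2*1 = 16 + 2 = 18)
-15*9 + L(6) = -15*9 + 18 = -135 + 18 = -117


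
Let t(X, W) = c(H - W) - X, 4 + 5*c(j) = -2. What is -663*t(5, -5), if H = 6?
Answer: 20553/5 ≈ 4110.6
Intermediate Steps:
c(j) = -6/5 (c(j) = -⅘ + (⅕)*(-2) = -⅘ - ⅖ = -6/5)
t(X, W) = -6/5 - X
-663*t(5, -5) = -663*(-6/5 - 1*5) = -663*(-6/5 - 5) = -663*(-31/5) = 20553/5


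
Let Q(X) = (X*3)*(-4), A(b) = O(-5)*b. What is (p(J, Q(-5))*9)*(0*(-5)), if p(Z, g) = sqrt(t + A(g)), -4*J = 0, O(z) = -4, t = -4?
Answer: 0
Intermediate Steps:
J = 0 (J = -1/4*0 = 0)
A(b) = -4*b
Q(X) = -12*X (Q(X) = (3*X)*(-4) = -12*X)
p(Z, g) = sqrt(-4 - 4*g)
(p(J, Q(-5))*9)*(0*(-5)) = ((2*sqrt(-1 - (-12)*(-5)))*9)*(0*(-5)) = ((2*sqrt(-1 - 1*60))*9)*0 = ((2*sqrt(-1 - 60))*9)*0 = ((2*sqrt(-61))*9)*0 = ((2*(I*sqrt(61)))*9)*0 = ((2*I*sqrt(61))*9)*0 = (18*I*sqrt(61))*0 = 0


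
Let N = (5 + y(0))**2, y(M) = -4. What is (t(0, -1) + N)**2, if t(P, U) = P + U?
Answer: 0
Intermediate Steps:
N = 1 (N = (5 - 4)**2 = 1**2 = 1)
(t(0, -1) + N)**2 = ((0 - 1) + 1)**2 = (-1 + 1)**2 = 0**2 = 0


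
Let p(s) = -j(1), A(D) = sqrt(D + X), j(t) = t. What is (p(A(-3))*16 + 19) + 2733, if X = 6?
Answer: 2736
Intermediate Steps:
A(D) = sqrt(6 + D) (A(D) = sqrt(D + 6) = sqrt(6 + D))
p(s) = -1 (p(s) = -1*1 = -1)
(p(A(-3))*16 + 19) + 2733 = (-1*16 + 19) + 2733 = (-16 + 19) + 2733 = 3 + 2733 = 2736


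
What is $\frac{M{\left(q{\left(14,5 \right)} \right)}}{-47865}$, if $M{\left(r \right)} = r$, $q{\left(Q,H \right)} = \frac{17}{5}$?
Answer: $- \frac{17}{239325} \approx -7.1033 \cdot 10^{-5}$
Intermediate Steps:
$q{\left(Q,H \right)} = \frac{17}{5}$ ($q{\left(Q,H \right)} = 17 \cdot \frac{1}{5} = \frac{17}{5}$)
$\frac{M{\left(q{\left(14,5 \right)} \right)}}{-47865} = \frac{17}{5 \left(-47865\right)} = \frac{17}{5} \left(- \frac{1}{47865}\right) = - \frac{17}{239325}$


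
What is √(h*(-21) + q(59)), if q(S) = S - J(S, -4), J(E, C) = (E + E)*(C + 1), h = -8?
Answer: √581 ≈ 24.104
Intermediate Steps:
J(E, C) = 2*E*(1 + C) (J(E, C) = (2*E)*(1 + C) = 2*E*(1 + C))
q(S) = 7*S (q(S) = S - 2*S*(1 - 4) = S - 2*S*(-3) = S - (-6)*S = S + 6*S = 7*S)
√(h*(-21) + q(59)) = √(-8*(-21) + 7*59) = √(168 + 413) = √581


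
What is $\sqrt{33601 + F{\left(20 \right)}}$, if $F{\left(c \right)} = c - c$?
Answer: $\sqrt{33601} \approx 183.31$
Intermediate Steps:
$F{\left(c \right)} = 0$
$\sqrt{33601 + F{\left(20 \right)}} = \sqrt{33601 + 0} = \sqrt{33601}$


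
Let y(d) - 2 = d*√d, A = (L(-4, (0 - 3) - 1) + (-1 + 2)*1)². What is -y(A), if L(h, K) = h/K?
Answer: -10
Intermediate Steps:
A = 4 (A = (-4/((0 - 3) - 1) + (-1 + 2)*1)² = (-4/(-3 - 1) + 1*1)² = (-4/(-4) + 1)² = (-4*(-¼) + 1)² = (1 + 1)² = 2² = 4)
y(d) = 2 + d^(3/2) (y(d) = 2 + d*√d = 2 + d^(3/2))
-y(A) = -(2 + 4^(3/2)) = -(2 + 8) = -1*10 = -10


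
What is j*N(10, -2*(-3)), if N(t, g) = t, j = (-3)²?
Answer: 90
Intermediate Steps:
j = 9
j*N(10, -2*(-3)) = 9*10 = 90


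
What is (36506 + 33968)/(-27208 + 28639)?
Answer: 70474/1431 ≈ 49.248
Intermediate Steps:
(36506 + 33968)/(-27208 + 28639) = 70474/1431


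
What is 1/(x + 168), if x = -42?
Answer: 1/126 ≈ 0.0079365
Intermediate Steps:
1/(x + 168) = 1/(-42 + 168) = 1/126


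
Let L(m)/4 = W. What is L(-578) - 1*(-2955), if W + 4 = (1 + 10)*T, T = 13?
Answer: 3511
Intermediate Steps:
W = 139 (W = -4 + (1 + 10)*13 = -4 + 11*13 = -4 + 143 = 139)
L(m) = 556 (L(m) = 4*139 = 556)
L(-578) - 1*(-2955) = 556 - 1*(-2955) = 556 + 2955 = 3511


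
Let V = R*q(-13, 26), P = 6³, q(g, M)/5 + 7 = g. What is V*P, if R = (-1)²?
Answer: -21600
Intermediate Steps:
q(g, M) = -35 + 5*g
R = 1
P = 216
V = -100 (V = 1*(-35 + 5*(-13)) = 1*(-35 - 65) = 1*(-100) = -100)
V*P = -100*216 = -21600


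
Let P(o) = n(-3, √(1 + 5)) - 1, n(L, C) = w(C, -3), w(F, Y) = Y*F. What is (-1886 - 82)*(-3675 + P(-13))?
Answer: 7234368 + 5904*√6 ≈ 7.2488e+6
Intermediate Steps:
w(F, Y) = F*Y
n(L, C) = -3*C (n(L, C) = C*(-3) = -3*C)
P(o) = -1 - 3*√6 (P(o) = -3*√(1 + 5) - 1 = -3*√6 - 1 = -1 - 3*√6)
(-1886 - 82)*(-3675 + P(-13)) = (-1886 - 82)*(-3675 + (-1 - 3*√6)) = -1968*(-3676 - 3*√6) = 7234368 + 5904*√6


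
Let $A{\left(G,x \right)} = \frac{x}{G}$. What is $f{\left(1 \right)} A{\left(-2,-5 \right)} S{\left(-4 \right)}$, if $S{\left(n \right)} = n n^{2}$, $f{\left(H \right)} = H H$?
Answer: $-160$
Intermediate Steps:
$f{\left(H \right)} = H^{2}$
$S{\left(n \right)} = n^{3}$
$f{\left(1 \right)} A{\left(-2,-5 \right)} S{\left(-4 \right)} = 1^{2} \left(- \frac{5}{-2}\right) \left(-4\right)^{3} = 1 \left(\left(-5\right) \left(- \frac{1}{2}\right)\right) \left(-64\right) = 1 \cdot \frac{5}{2} \left(-64\right) = \frac{5}{2} \left(-64\right) = -160$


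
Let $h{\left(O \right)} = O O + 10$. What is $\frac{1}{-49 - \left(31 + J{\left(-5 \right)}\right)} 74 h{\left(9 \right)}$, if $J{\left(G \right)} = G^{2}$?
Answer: $- \frac{962}{15} \approx -64.133$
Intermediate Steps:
$h{\left(O \right)} = 10 + O^{2}$ ($h{\left(O \right)} = O^{2} + 10 = 10 + O^{2}$)
$\frac{1}{-49 - \left(31 + J{\left(-5 \right)}\right)} 74 h{\left(9 \right)} = \frac{1}{-49 - 56} \cdot 74 \left(10 + 9^{2}\right) = \frac{1}{-49 - 56} \cdot 74 \left(10 + 81\right) = \frac{1}{-49 - 56} \cdot 74 \cdot 91 = \frac{1}{-105} \cdot 74 \cdot 91 = \left(- \frac{1}{105}\right) 74 \cdot 91 = \left(- \frac{74}{105}\right) 91 = - \frac{962}{15}$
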